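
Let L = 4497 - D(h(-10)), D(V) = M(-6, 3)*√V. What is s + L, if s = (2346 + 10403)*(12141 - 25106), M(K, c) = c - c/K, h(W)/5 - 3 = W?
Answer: -165286288 - 7*I*√35/2 ≈ -1.6529e+8 - 20.706*I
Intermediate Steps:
h(W) = 15 + 5*W
M(K, c) = c - c/K
D(V) = 7*√V/2 (D(V) = (3 - 1*3/(-6))*√V = (3 - 1*3*(-⅙))*√V = (3 + ½)*√V = 7*√V/2)
s = -165290785 (s = 12749*(-12965) = -165290785)
L = 4497 - 7*I*√35/2 (L = 4497 - 7*√(15 + 5*(-10))/2 = 4497 - 7*√(15 - 50)/2 = 4497 - 7*√(-35)/2 = 4497 - 7*I*√35/2 ≈ 4497.0 - 20.706*I)
s + L = -165290785 + (4497 - 7*I*√35/2) = -165286288 - 7*I*√35/2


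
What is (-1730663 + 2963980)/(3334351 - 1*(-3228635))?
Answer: 1233317/6562986 ≈ 0.18792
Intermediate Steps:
(-1730663 + 2963980)/(3334351 - 1*(-3228635)) = 1233317/(3334351 + 3228635) = 1233317/6562986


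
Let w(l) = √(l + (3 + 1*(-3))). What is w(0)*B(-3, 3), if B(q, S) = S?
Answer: 0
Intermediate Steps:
w(l) = √l (w(l) = √(l + (3 - 3)) = √(l + 0) = √l)
w(0)*B(-3, 3) = √0*3 = 0*3 = 0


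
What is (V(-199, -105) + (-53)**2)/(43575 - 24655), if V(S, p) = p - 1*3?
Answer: 2701/18920 ≈ 0.14276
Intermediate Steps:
V(S, p) = -3 + p (V(S, p) = p - 3 = -3 + p)
(V(-199, -105) + (-53)**2)/(43575 - 24655) = ((-3 - 105) + (-53)**2)/(43575 - 24655) = (-108 + 2809)/18920 = 2701*(1/18920) = 2701/18920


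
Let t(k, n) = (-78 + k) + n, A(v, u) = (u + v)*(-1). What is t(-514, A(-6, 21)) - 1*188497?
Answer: -189104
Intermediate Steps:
A(v, u) = -u - v
t(k, n) = -78 + k + n
t(-514, A(-6, 21)) - 1*188497 = (-78 - 514 + (-1*21 - 1*(-6))) - 1*188497 = (-78 - 514 + (-21 + 6)) - 188497 = (-78 - 514 - 15) - 188497 = -607 - 188497 = -189104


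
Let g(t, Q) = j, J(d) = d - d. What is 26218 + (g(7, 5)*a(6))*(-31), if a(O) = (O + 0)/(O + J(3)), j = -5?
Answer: 26373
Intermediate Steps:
J(d) = 0
g(t, Q) = -5
a(O) = 1 (a(O) = (O + 0)/(O + 0) = O/O = 1)
26218 + (g(7, 5)*a(6))*(-31) = 26218 - 5*1*(-31) = 26218 - 5*(-31) = 26218 + 155 = 26373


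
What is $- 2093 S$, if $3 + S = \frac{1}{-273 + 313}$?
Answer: $\frac{249067}{40} \approx 6226.7$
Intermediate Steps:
$S = - \frac{119}{40}$ ($S = -3 + \frac{1}{-273 + 313} = -3 + \frac{1}{40} = - \frac{119}{40} \approx -2.975$)
$- 2093 S = \left(-2093\right) \left(- \frac{119}{40}\right) = \frac{249067}{40}$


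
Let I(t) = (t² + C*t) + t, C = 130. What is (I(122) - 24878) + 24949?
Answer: 30937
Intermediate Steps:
I(t) = t² + 131*t (I(t) = (t² + 130*t) + t = t² + 131*t)
(I(122) - 24878) + 24949 = (122*(131 + 122) - 24878) + 24949 = (122*253 - 24878) + 24949 = (30866 - 24878) + 24949 = 5988 + 24949 = 30937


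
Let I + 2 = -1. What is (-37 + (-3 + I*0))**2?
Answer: 1600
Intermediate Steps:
I = -3 (I = -2 - 1 = -3)
(-37 + (-3 + I*0))**2 = (-37 + (-3 - 3*0))**2 = (-37 + (-3 + 0))**2 = (-37 - 3)**2 = (-40)**2 = 1600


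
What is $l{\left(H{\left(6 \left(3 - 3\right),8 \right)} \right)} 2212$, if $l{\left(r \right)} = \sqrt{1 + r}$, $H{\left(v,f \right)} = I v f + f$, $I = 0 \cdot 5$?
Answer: $6636$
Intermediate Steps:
$I = 0$
$H{\left(v,f \right)} = f$ ($H{\left(v,f \right)} = 0 v f + f = 0 f + f = 0 + f = f$)
$l{\left(H{\left(6 \left(3 - 3\right),8 \right)} \right)} 2212 = \sqrt{1 + 8} \cdot 2212 = \sqrt{9} \cdot 2212 = 3 \cdot 2212 = 6636$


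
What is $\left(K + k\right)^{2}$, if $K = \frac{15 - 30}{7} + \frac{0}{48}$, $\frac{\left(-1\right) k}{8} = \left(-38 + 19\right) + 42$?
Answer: $\frac{1697809}{49} \approx 34649.0$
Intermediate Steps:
$k = -184$ ($k = - 8 \left(\left(-38 + 19\right) + 42\right) = - 8 \left(-19 + 42\right) = \left(-8\right) 23 = -184$)
$K = - \frac{15}{7}$ ($K = \left(-15\right) \frac{1}{7} + 0 \cdot \frac{1}{48} = - \frac{15}{7} + 0 = - \frac{15}{7} \approx -2.1429$)
$\left(K + k\right)^{2} = \left(- \frac{15}{7} - 184\right)^{2} = \left(- \frac{1303}{7}\right)^{2} = \frac{1697809}{49}$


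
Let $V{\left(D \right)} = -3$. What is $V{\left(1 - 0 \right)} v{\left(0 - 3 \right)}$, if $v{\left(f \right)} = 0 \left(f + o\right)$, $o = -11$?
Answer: $0$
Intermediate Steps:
$v{\left(f \right)} = 0$ ($v{\left(f \right)} = 0 \left(f - 11\right) = 0 \left(-11 + f\right) = 0$)
$V{\left(1 - 0 \right)} v{\left(0 - 3 \right)} = \left(-3\right) 0 = 0$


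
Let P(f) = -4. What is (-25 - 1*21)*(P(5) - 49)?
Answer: 2438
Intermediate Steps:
(-25 - 1*21)*(P(5) - 49) = (-25 - 1*21)*(-4 - 49) = (-25 - 21)*(-53) = -46*(-53) = 2438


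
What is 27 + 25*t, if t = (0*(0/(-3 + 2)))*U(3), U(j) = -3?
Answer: 27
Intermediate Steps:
t = 0 (t = (0*(0/(-3 + 2)))*(-3) = (0*(0/(-1)))*(-3) = (0*(0*(-1)))*(-3) = (0*0)*(-3) = 0*(-3) = 0)
27 + 25*t = 27 + 25*0 = 27 + 0 = 27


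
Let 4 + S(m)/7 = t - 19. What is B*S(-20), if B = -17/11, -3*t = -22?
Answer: 5593/33 ≈ 169.48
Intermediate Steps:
t = 22/3 (t = -⅓*(-22) = 22/3 ≈ 7.3333)
S(m) = -329/3 (S(m) = -28 + 7*(22/3 - 19) = -28 + 7*(-35/3) = -28 - 245/3 = -329/3)
B = -17/11 (B = -17*1/11 = -17/11 ≈ -1.5455)
B*S(-20) = -17/11*(-329/3) = 5593/33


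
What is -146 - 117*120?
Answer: -14186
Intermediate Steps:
-146 - 117*120 = -146 - 14040 = -14186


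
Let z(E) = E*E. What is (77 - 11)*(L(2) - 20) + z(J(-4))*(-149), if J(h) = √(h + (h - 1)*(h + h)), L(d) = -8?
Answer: -7212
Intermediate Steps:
J(h) = √(h + 2*h*(-1 + h)) (J(h) = √(h + (-1 + h)*(2*h)) = √(h + 2*h*(-1 + h)))
z(E) = E²
(77 - 11)*(L(2) - 20) + z(J(-4))*(-149) = (77 - 11)*(-8 - 20) + (√(-4*(-1 + 2*(-4))))²*(-149) = 66*(-28) + (√(-4*(-1 - 8)))²*(-149) = -1848 + (√(-4*(-9)))²*(-149) = -1848 + (√36)²*(-149) = -1848 + 6²*(-149) = -1848 + 36*(-149) = -1848 - 5364 = -7212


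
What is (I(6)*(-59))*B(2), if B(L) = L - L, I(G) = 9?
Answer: 0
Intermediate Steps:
B(L) = 0
(I(6)*(-59))*B(2) = (9*(-59))*0 = -531*0 = 0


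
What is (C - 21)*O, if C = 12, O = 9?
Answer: -81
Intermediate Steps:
(C - 21)*O = (12 - 21)*9 = -9*9 = -81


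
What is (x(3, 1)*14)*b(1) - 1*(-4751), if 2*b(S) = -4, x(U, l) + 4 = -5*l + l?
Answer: 4975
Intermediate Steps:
x(U, l) = -4 - 4*l (x(U, l) = -4 + (-5*l + l) = -4 - 4*l)
b(S) = -2 (b(S) = (1/2)*(-4) = -2)
(x(3, 1)*14)*b(1) - 1*(-4751) = ((-4 - 4*1)*14)*(-2) - 1*(-4751) = ((-4 - 4)*14)*(-2) + 4751 = -8*14*(-2) + 4751 = -112*(-2) + 4751 = 224 + 4751 = 4975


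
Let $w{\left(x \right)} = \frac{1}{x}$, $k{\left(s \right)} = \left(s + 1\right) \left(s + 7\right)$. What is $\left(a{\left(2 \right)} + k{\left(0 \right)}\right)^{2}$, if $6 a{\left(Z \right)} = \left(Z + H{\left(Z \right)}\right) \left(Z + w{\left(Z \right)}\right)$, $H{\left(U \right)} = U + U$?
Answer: $\frac{361}{4} \approx 90.25$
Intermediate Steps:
$k{\left(s \right)} = \left(1 + s\right) \left(7 + s\right)$
$H{\left(U \right)} = 2 U$
$a{\left(Z \right)} = \frac{Z \left(Z + \frac{1}{Z}\right)}{2}$ ($a{\left(Z \right)} = \frac{\left(Z + 2 Z\right) \left(Z + \frac{1}{Z}\right)}{6} = \frac{3 Z \left(Z + \frac{1}{Z}\right)}{6} = \frac{Z \left(Z + \frac{1}{Z}\right)}{2}$)
$\left(a{\left(2 \right)} + k{\left(0 \right)}\right)^{2} = \left(\left(\frac{1}{2} + \frac{2^{2}}{2}\right) + \left(7 + 0^{2} + 8 \cdot 0\right)\right)^{2} = \left(\left(\frac{1}{2} + \frac{1}{2} \cdot 4\right) + \left(7 + 0 + 0\right)\right)^{2} = \left(\left(\frac{1}{2} + 2\right) + 7\right)^{2} = \left(\frac{5}{2} + 7\right)^{2} = \left(\frac{19}{2}\right)^{2} = \frac{361}{4}$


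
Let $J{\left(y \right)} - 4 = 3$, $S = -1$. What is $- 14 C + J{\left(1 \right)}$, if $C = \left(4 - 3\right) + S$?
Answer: $7$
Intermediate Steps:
$J{\left(y \right)} = 7$ ($J{\left(y \right)} = 4 + 3 = 7$)
$C = 0$ ($C = \left(4 - 3\right) - 1 = 1 - 1 = 0$)
$- 14 C + J{\left(1 \right)} = \left(-14\right) 0 + 7 = 0 + 7 = 7$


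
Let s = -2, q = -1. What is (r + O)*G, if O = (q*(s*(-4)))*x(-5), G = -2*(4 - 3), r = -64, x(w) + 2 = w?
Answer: 16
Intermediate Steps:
x(w) = -2 + w
G = -2 (G = -2*1 = -2)
O = 56 (O = (-(-2)*(-4))*(-2 - 5) = -1*8*(-7) = -8*(-7) = 56)
(r + O)*G = (-64 + 56)*(-2) = -8*(-2) = 16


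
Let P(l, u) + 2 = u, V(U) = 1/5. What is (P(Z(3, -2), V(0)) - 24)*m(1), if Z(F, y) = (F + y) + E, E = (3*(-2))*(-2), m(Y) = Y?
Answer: -129/5 ≈ -25.800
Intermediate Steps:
E = 12 (E = -6*(-2) = 12)
Z(F, y) = 12 + F + y (Z(F, y) = (F + y) + 12 = 12 + F + y)
V(U) = 1/5
P(l, u) = -2 + u
(P(Z(3, -2), V(0)) - 24)*m(1) = ((-2 + 1/5) - 24)*1 = (-9/5 - 24)*1 = -129/5*1 = -129/5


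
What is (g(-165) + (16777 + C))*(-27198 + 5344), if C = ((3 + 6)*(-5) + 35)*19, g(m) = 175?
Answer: -366316748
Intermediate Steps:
C = -190 (C = (9*(-5) + 35)*19 = (-45 + 35)*19 = -10*19 = -190)
(g(-165) + (16777 + C))*(-27198 + 5344) = (175 + (16777 - 190))*(-27198 + 5344) = (175 + 16587)*(-21854) = 16762*(-21854) = -366316748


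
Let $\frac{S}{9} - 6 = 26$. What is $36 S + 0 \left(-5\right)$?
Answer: $10368$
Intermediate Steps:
$S = 288$ ($S = 54 + 9 \cdot 26 = 54 + 234 = 288$)
$36 S + 0 \left(-5\right) = 36 \cdot 288 + 0 \left(-5\right) = 10368 + 0 = 10368$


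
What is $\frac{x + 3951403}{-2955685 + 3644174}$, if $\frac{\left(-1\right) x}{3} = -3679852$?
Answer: $\frac{14990959}{688489} \approx 21.774$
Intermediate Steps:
$x = 11039556$ ($x = \left(-3\right) \left(-3679852\right) = 11039556$)
$\frac{x + 3951403}{-2955685 + 3644174} = \frac{11039556 + 3951403}{-2955685 + 3644174} = \frac{14990959}{688489}$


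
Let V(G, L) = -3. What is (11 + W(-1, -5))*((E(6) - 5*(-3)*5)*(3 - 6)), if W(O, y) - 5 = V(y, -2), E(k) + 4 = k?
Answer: -3003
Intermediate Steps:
E(k) = -4 + k
W(O, y) = 2 (W(O, y) = 5 - 3 = 2)
(11 + W(-1, -5))*((E(6) - 5*(-3)*5)*(3 - 6)) = (11 + 2)*(((-4 + 6) - 5*(-3)*5)*(3 - 6)) = 13*((2 + 15*5)*(-3)) = 13*((2 + 75)*(-3)) = 13*(77*(-3)) = 13*(-231) = -3003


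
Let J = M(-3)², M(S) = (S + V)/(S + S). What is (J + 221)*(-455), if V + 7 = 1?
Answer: -406315/4 ≈ -1.0158e+5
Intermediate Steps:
V = -6 (V = -7 + 1 = -6)
M(S) = (-6 + S)/(2*S) (M(S) = (S - 6)/(S + S) = (-6 + S)/((2*S)) = (-6 + S)*(1/(2*S)) = (-6 + S)/(2*S))
J = 9/4 (J = ((½)*(-6 - 3)/(-3))² = ((½)*(-⅓)*(-9))² = (3/2)² = 9/4 ≈ 2.2500)
(J + 221)*(-455) = (9/4 + 221)*(-455) = (893/4)*(-455) = -406315/4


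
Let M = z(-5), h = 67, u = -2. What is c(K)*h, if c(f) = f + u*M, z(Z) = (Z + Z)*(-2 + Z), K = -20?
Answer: -10720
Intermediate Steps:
z(Z) = 2*Z*(-2 + Z) (z(Z) = (2*Z)*(-2 + Z) = 2*Z*(-2 + Z))
M = 70 (M = 2*(-5)*(-2 - 5) = 2*(-5)*(-7) = 70)
c(f) = -140 + f (c(f) = f - 2*70 = f - 140 = -140 + f)
c(K)*h = (-140 - 20)*67 = -160*67 = -10720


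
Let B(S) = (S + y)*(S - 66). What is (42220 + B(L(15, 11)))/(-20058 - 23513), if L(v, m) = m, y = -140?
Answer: -49315/43571 ≈ -1.1318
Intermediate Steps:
B(S) = (-140 + S)*(-66 + S) (B(S) = (S - 140)*(S - 66) = (-140 + S)*(-66 + S))
(42220 + B(L(15, 11)))/(-20058 - 23513) = (42220 + (9240 + 11² - 206*11))/(-20058 - 23513) = (42220 + (9240 + 121 - 2266))/(-43571) = (42220 + 7095)*(-1/43571) = 49315*(-1/43571) = -49315/43571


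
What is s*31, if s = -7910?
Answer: -245210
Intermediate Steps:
s*31 = -7910*31 = -245210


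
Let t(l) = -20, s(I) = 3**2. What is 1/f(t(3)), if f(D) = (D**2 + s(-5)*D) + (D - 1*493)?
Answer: -1/293 ≈ -0.0034130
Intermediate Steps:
s(I) = 9
f(D) = -493 + D**2 + 10*D (f(D) = (D**2 + 9*D) + (D - 1*493) = (D**2 + 9*D) + (D - 493) = (D**2 + 9*D) + (-493 + D) = -493 + D**2 + 10*D)
1/f(t(3)) = 1/(-493 + (-20)**2 + 10*(-20)) = 1/(-493 + 400 - 200) = 1/(-293) = -1/293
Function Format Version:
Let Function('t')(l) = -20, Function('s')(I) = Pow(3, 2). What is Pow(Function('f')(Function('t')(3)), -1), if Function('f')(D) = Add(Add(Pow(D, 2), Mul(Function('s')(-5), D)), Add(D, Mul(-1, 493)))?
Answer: Rational(-1, 293) ≈ -0.0034130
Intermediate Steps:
Function('s')(I) = 9
Function('f')(D) = Add(-493, Pow(D, 2), Mul(10, D)) (Function('f')(D) = Add(Add(Pow(D, 2), Mul(9, D)), Add(D, Mul(-1, 493))) = Add(Add(Pow(D, 2), Mul(9, D)), Add(D, -493)) = Add(Add(Pow(D, 2), Mul(9, D)), Add(-493, D)) = Add(-493, Pow(D, 2), Mul(10, D)))
Pow(Function('f')(Function('t')(3)), -1) = Pow(Add(-493, Pow(-20, 2), Mul(10, -20)), -1) = Pow(Add(-493, 400, -200), -1) = Pow(-293, -1) = Rational(-1, 293)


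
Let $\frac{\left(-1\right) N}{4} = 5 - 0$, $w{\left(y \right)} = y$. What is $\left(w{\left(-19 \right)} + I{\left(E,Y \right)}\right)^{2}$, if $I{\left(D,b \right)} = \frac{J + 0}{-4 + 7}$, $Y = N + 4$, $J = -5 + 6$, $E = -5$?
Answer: $\frac{3136}{9} \approx 348.44$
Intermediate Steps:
$N = -20$ ($N = - 4 \left(5 - 0\right) = - 4 \left(5 + 0\right) = \left(-4\right) 5 = -20$)
$J = 1$
$Y = -16$ ($Y = -20 + 4 = -16$)
$I{\left(D,b \right)} = \frac{1}{3}$ ($I{\left(D,b \right)} = \frac{1 + 0}{-4 + 7} = 1 \cdot \frac{1}{3} = \frac{1}{3}$)
$\left(w{\left(-19 \right)} + I{\left(E,Y \right)}\right)^{2} = \left(-19 + \frac{1}{3}\right)^{2} = \left(- \frac{56}{3}\right)^{2} = \frac{3136}{9}$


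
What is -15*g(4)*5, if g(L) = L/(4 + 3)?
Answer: -300/7 ≈ -42.857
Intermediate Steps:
g(L) = L/7
-15*g(4)*5 = -15*4/7*5 = -60/7*5 = -300/7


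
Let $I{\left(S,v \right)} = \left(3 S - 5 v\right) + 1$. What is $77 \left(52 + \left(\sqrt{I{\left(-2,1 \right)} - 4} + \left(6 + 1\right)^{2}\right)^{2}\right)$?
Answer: $187803 + 7546 i \sqrt{14} \approx 1.878 \cdot 10^{5} + 28235.0 i$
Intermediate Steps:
$I{\left(S,v \right)} = 1 - 5 v + 3 S$ ($I{\left(S,v \right)} = \left(- 5 v + 3 S\right) + 1 = 1 - 5 v + 3 S$)
$77 \left(52 + \left(\sqrt{I{\left(-2,1 \right)} - 4} + \left(6 + 1\right)^{2}\right)^{2}\right) = 77 \left(52 + \left(\sqrt{\left(1 - 5 + 3 \left(-2\right)\right) - 4} + \left(6 + 1\right)^{2}\right)^{2}\right) = 77 \left(52 + \left(\sqrt{\left(1 - 5 - 6\right) - 4} + 7^{2}\right)^{2}\right) = 77 \left(52 + \left(\sqrt{-10 - 4} + 49\right)^{2}\right) = 77 \left(52 + \left(\sqrt{-14} + 49\right)^{2}\right) = 77 \left(52 + \left(i \sqrt{14} + 49\right)^{2}\right) = 77 \left(52 + \left(49 + i \sqrt{14}\right)^{2}\right) = 4004 + 77 \left(49 + i \sqrt{14}\right)^{2}$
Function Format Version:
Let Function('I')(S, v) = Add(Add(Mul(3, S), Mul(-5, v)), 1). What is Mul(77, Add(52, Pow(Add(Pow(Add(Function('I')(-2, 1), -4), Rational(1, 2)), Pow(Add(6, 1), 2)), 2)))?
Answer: Add(187803, Mul(7546, I, Pow(14, Rational(1, 2)))) ≈ Add(1.8780e+5, Mul(28235., I))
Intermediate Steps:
Function('I')(S, v) = Add(1, Mul(-5, v), Mul(3, S)) (Function('I')(S, v) = Add(Add(Mul(-5, v), Mul(3, S)), 1) = Add(1, Mul(-5, v), Mul(3, S)))
Mul(77, Add(52, Pow(Add(Pow(Add(Function('I')(-2, 1), -4), Rational(1, 2)), Pow(Add(6, 1), 2)), 2))) = Mul(77, Add(52, Pow(Add(Pow(Add(Add(1, Mul(-5, 1), Mul(3, -2)), -4), Rational(1, 2)), Pow(Add(6, 1), 2)), 2))) = Mul(77, Add(52, Pow(Add(Pow(Add(Add(1, -5, -6), -4), Rational(1, 2)), Pow(7, 2)), 2))) = Mul(77, Add(52, Pow(Add(Pow(Add(-10, -4), Rational(1, 2)), 49), 2))) = Mul(77, Add(52, Pow(Add(Pow(-14, Rational(1, 2)), 49), 2))) = Mul(77, Add(52, Pow(Add(Mul(I, Pow(14, Rational(1, 2))), 49), 2))) = Mul(77, Add(52, Pow(Add(49, Mul(I, Pow(14, Rational(1, 2)))), 2))) = Add(4004, Mul(77, Pow(Add(49, Mul(I, Pow(14, Rational(1, 2)))), 2)))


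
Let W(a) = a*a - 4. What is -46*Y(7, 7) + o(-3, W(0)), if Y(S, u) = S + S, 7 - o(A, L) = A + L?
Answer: -630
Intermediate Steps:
W(a) = -4 + a² (W(a) = a² - 4 = -4 + a²)
o(A, L) = 7 - A - L (o(A, L) = 7 - (A + L) = 7 + (-A - L) = 7 - A - L)
Y(S, u) = 2*S
-46*Y(7, 7) + o(-3, W(0)) = -92*7 + (7 - 1*(-3) - (-4 + 0²)) = -46*14 + (7 + 3 - (-4 + 0)) = -644 + (7 + 3 - 1*(-4)) = -644 + (7 + 3 + 4) = -644 + 14 = -630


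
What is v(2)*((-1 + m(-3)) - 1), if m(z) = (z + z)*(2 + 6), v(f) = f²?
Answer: -200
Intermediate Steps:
m(z) = 16*z (m(z) = (2*z)*8 = 16*z)
v(2)*((-1 + m(-3)) - 1) = 2²*((-1 + 16*(-3)) - 1) = 4*((-1 - 48) - 1) = 4*(-49 - 1) = 4*(-50) = -200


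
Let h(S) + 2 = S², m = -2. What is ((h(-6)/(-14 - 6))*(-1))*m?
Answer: -17/5 ≈ -3.4000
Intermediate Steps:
h(S) = -2 + S²
((h(-6)/(-14 - 6))*(-1))*m = (((-2 + (-6)²)/(-14 - 6))*(-1))*(-2) = (((-2 + 36)/(-20))*(-1))*(-2) = ((34*(-1/20))*(-1))*(-2) = -17/10*(-1)*(-2) = (17/10)*(-2) = -17/5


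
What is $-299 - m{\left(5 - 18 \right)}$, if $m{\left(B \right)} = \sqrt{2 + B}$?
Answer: $-299 - i \sqrt{11} \approx -299.0 - 3.3166 i$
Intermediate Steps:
$-299 - m{\left(5 - 18 \right)} = -299 - \sqrt{2 + \left(5 - 18\right)} = -299 - \sqrt{2 - 13} = -299 - \sqrt{-11} = -299 - i \sqrt{11}$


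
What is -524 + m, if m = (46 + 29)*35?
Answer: 2101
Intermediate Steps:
m = 2625 (m = 75*35 = 2625)
-524 + m = -524 + 2625 = 2101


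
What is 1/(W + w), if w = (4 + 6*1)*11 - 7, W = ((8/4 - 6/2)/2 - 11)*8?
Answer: 1/11 ≈ 0.090909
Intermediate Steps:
W = -92 (W = ((8*(¼) - 6*½)*(½) - 11)*8 = ((2 - 3)*(½) - 11)*8 = (-1*½ - 11)*8 = (-½ - 11)*8 = -23/2*8 = -92)
w = 103 (w = (4 + 6)*11 - 7 = 10*11 - 7 = 110 - 7 = 103)
1/(W + w) = 1/(-92 + 103) = 1/11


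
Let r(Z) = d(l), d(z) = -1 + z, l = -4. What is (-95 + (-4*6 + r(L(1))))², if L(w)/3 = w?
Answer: 15376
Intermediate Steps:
L(w) = 3*w
r(Z) = -5 (r(Z) = -1 - 4 = -5)
(-95 + (-4*6 + r(L(1))))² = (-95 + (-4*6 - 5))² = (-95 + (-24 - 5))² = (-95 - 29)² = (-124)² = 15376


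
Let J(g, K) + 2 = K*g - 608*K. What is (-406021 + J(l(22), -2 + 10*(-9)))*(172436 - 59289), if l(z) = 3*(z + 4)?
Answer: -40423236661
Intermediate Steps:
l(z) = 12 + 3*z (l(z) = 3*(4 + z) = 12 + 3*z)
J(g, K) = -2 - 608*K + K*g (J(g, K) = -2 + (K*g - 608*K) = -2 + (-608*K + K*g) = -2 - 608*K + K*g)
(-406021 + J(l(22), -2 + 10*(-9)))*(172436 - 59289) = (-406021 + (-2 - 608*(-2 + 10*(-9)) + (-2 + 10*(-9))*(12 + 3*22)))*(172436 - 59289) = (-406021 + (-2 - 608*(-2 - 90) + (-2 - 90)*(12 + 66)))*113147 = (-406021 + (-2 - 608*(-92) - 92*78))*113147 = (-406021 + (-2 + 55936 - 7176))*113147 = (-406021 + 48758)*113147 = -357263*113147 = -40423236661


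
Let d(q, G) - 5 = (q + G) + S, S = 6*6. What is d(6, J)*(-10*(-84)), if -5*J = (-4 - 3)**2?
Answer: 31248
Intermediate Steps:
J = -49/5 (J = -(-4 - 3)**2/5 = -1/5*(-7)**2 = -1/5*49 = -49/5 ≈ -9.8000)
S = 36
d(q, G) = 41 + G + q (d(q, G) = 5 + ((q + G) + 36) = 5 + ((G + q) + 36) = 5 + (36 + G + q) = 41 + G + q)
d(6, J)*(-10*(-84)) = (41 - 49/5 + 6)*(-10*(-84)) = (186/5)*840 = 31248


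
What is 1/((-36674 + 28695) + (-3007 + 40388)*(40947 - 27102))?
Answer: 1/517531966 ≈ 1.9322e-9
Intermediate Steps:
1/((-36674 + 28695) + (-3007 + 40388)*(40947 - 27102)) = 1/(-7979 + 37381*13845) = 1/(-7979 + 517539945) = 1/517531966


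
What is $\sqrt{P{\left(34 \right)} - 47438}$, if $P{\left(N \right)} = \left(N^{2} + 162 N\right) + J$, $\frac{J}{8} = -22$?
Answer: $15 i \sqrt{182} \approx 202.36 i$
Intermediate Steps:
$J = -176$ ($J = 8 \left(-22\right) = -176$)
$P{\left(N \right)} = -176 + N^{2} + 162 N$ ($P{\left(N \right)} = \left(N^{2} + 162 N\right) - 176 = -176 + N^{2} + 162 N$)
$\sqrt{P{\left(34 \right)} - 47438} = \sqrt{\left(-176 + 34^{2} + 162 \cdot 34\right) - 47438} = \sqrt{\left(-176 + 1156 + 5508\right) - 47438} = \sqrt{6488 - 47438} = \sqrt{-40950} = 15 i \sqrt{182}$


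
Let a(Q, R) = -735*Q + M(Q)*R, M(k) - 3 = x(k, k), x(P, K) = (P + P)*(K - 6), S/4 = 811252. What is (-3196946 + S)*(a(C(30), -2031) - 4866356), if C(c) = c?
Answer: -375803458618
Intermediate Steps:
S = 3245008 (S = 4*811252 = 3245008)
x(P, K) = 2*P*(-6 + K) (x(P, K) = (2*P)*(-6 + K) = 2*P*(-6 + K))
M(k) = 3 + 2*k*(-6 + k)
a(Q, R) = -735*Q + R*(3 + 2*Q*(-6 + Q)) (a(Q, R) = -735*Q + (3 + 2*Q*(-6 + Q))*R = -735*Q + R*(3 + 2*Q*(-6 + Q)))
(-3196946 + S)*(a(C(30), -2031) - 4866356) = (-3196946 + 3245008)*((-735*30 - 2031*(3 + 2*30*(-6 + 30))) - 4866356) = 48062*((-22050 - 2031*(3 + 2*30*24)) - 4866356) = 48062*((-22050 - 2031*(3 + 1440)) - 4866356) = 48062*((-22050 - 2031*1443) - 4866356) = 48062*((-22050 - 2930733) - 4866356) = 48062*(-2952783 - 4866356) = 48062*(-7819139) = -375803458618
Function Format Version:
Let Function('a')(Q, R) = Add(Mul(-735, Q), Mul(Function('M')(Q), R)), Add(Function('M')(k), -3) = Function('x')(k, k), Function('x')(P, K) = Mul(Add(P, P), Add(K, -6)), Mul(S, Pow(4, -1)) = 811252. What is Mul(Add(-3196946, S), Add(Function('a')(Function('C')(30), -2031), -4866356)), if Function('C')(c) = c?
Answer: -375803458618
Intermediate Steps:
S = 3245008 (S = Mul(4, 811252) = 3245008)
Function('x')(P, K) = Mul(2, P, Add(-6, K)) (Function('x')(P, K) = Mul(Mul(2, P), Add(-6, K)) = Mul(2, P, Add(-6, K)))
Function('M')(k) = Add(3, Mul(2, k, Add(-6, k)))
Function('a')(Q, R) = Add(Mul(-735, Q), Mul(R, Add(3, Mul(2, Q, Add(-6, Q))))) (Function('a')(Q, R) = Add(Mul(-735, Q), Mul(Add(3, Mul(2, Q, Add(-6, Q))), R)) = Add(Mul(-735, Q), Mul(R, Add(3, Mul(2, Q, Add(-6, Q))))))
Mul(Add(-3196946, S), Add(Function('a')(Function('C')(30), -2031), -4866356)) = Mul(Add(-3196946, 3245008), Add(Add(Mul(-735, 30), Mul(-2031, Add(3, Mul(2, 30, Add(-6, 30))))), -4866356)) = Mul(48062, Add(Add(-22050, Mul(-2031, Add(3, Mul(2, 30, 24)))), -4866356)) = Mul(48062, Add(Add(-22050, Mul(-2031, Add(3, 1440))), -4866356)) = Mul(48062, Add(Add(-22050, Mul(-2031, 1443)), -4866356)) = Mul(48062, Add(Add(-22050, -2930733), -4866356)) = Mul(48062, Add(-2952783, -4866356)) = Mul(48062, -7819139) = -375803458618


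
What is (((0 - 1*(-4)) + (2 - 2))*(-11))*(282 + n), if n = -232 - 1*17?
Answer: -1452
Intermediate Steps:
n = -249 (n = -232 - 17 = -249)
(((0 - 1*(-4)) + (2 - 2))*(-11))*(282 + n) = (((0 - 1*(-4)) + (2 - 2))*(-11))*(282 - 249) = (((0 + 4) + 0)*(-11))*33 = ((4 + 0)*(-11))*33 = (4*(-11))*33 = -44*33 = -1452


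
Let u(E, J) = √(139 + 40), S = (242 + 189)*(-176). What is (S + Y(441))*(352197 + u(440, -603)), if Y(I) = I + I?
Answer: -26405617878 - 74974*√179 ≈ -2.6407e+10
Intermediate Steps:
S = -75856 (S = 431*(-176) = -75856)
Y(I) = 2*I
u(E, J) = √179
(S + Y(441))*(352197 + u(440, -603)) = (-75856 + 2*441)*(352197 + √179) = (-75856 + 882)*(352197 + √179) = -74974*(352197 + √179) = -26405617878 - 74974*√179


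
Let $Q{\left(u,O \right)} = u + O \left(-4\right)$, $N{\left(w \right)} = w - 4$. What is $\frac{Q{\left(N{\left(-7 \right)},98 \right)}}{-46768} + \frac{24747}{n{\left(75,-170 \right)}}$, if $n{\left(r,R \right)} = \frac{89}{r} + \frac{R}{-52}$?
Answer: $\frac{2256870508867}{406367152} \approx 5553.8$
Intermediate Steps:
$N{\left(w \right)} = -4 + w$ ($N{\left(w \right)} = w - 4 = -4 + w$)
$n{\left(r,R \right)} = \frac{89}{r} - \frac{R}{52}$ ($n{\left(r,R \right)} = \frac{89}{r} + R \left(- \frac{1}{52}\right) = \frac{89}{r} - \frac{R}{52}$)
$Q{\left(u,O \right)} = u - 4 O$
$\frac{Q{\left(N{\left(-7 \right)},98 \right)}}{-46768} + \frac{24747}{n{\left(75,-170 \right)}} = \frac{\left(-4 - 7\right) - 392}{-46768} + \frac{24747}{\frac{89}{75} - - \frac{85}{26}} = \left(-11 - 392\right) \left(- \frac{1}{46768}\right) + \frac{24747}{89 \cdot \frac{1}{75} + \frac{85}{26}} = \left(-403\right) \left(- \frac{1}{46768}\right) + \frac{24747}{\frac{89}{75} + \frac{85}{26}} = \frac{403}{46768} + \frac{24747}{\frac{8689}{1950}} = \frac{403}{46768} + 24747 \cdot \frac{1950}{8689} = \frac{403}{46768} + \frac{48256650}{8689} = \frac{2256870508867}{406367152}$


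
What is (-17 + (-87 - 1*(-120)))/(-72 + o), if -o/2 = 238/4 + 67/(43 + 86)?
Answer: -2064/24773 ≈ -0.083317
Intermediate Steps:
o = -15485/129 (o = -2*(238/4 + 67/(43 + 86)) = -2*(238*(1/4) + 67/129) = -2*(119/2 + 67*(1/129)) = -2*(119/2 + 67/129) = -2*15485/258 = -15485/129 ≈ -120.04)
(-17 + (-87 - 1*(-120)))/(-72 + o) = (-17 + (-87 - 1*(-120)))/(-72 - 15485/129) = (-17 + (-87 + 120))/(-24773/129) = (-17 + 33)*(-129/24773) = 16*(-129/24773) = -2064/24773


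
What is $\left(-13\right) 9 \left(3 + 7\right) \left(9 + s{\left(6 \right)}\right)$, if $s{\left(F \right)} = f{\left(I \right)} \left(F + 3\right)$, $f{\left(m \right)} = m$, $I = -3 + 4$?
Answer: $-21060$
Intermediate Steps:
$I = 1$
$s{\left(F \right)} = 3 + F$ ($s{\left(F \right)} = 1 \left(F + 3\right) = 1 \left(3 + F\right) = 3 + F$)
$\left(-13\right) 9 \left(3 + 7\right) \left(9 + s{\left(6 \right)}\right) = \left(-13\right) 9 \left(3 + 7\right) \left(9 + \left(3 + 6\right)\right) = - 117 \cdot 10 \left(9 + 9\right) = - 117 \cdot 10 \cdot 18 = \left(-117\right) 180 = -21060$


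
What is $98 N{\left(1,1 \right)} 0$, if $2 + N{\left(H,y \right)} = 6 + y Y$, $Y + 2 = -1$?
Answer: $0$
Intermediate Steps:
$Y = -3$ ($Y = -2 - 1 = -3$)
$N{\left(H,y \right)} = 4 - 3 y$ ($N{\left(H,y \right)} = -2 + \left(6 + y \left(-3\right)\right) = -2 - \left(-6 + 3 y\right) = 4 - 3 y$)
$98 N{\left(1,1 \right)} 0 = 98 \left(4 - 3\right) 0 = 98 \cdot 1 \cdot 0 = 98 \cdot 0 = 0$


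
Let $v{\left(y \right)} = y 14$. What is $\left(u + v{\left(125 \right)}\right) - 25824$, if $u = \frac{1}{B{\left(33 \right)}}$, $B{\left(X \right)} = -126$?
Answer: $- \frac{3033325}{126} \approx -24074.0$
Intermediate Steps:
$v{\left(y \right)} = 14 y$
$u = - \frac{1}{126}$ ($u = \frac{1}{-126} = - \frac{1}{126} \approx -0.0079365$)
$\left(u + v{\left(125 \right)}\right) - 25824 = \left(- \frac{1}{126} + 14 \cdot 125\right) - 25824 = \left(- \frac{1}{126} + 1750\right) - 25824 = \frac{220499}{126} - 25824 = - \frac{3033325}{126}$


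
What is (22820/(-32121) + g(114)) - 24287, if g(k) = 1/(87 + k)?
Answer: -52269740942/2152107 ≈ -24288.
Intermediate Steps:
(22820/(-32121) + g(114)) - 24287 = (22820/(-32121) + 1/(87 + 114)) - 24287 = (22820*(-1/32121) + 1/201) - 24287 = (-22820/32121 + 1/201) - 24287 = -1518233/2152107 - 24287 = -52269740942/2152107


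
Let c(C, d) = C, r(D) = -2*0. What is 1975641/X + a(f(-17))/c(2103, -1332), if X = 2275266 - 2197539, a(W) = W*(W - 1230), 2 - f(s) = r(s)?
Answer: 1321291837/54486627 ≈ 24.250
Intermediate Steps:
r(D) = 0
f(s) = 2 (f(s) = 2 - 1*0 = 2 + 0 = 2)
a(W) = W*(-1230 + W)
X = 77727
1975641/X + a(f(-17))/c(2103, -1332) = 1975641/77727 + (2*(-1230 + 2))/2103 = 1975641*(1/77727) + (2*(-1228))*(1/2103) = 658547/25909 - 2456*1/2103 = 658547/25909 - 2456/2103 = 1321291837/54486627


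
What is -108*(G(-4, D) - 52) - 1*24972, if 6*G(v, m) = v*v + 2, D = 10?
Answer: -19680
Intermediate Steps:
G(v, m) = 1/3 + v**2/6 (G(v, m) = (v*v + 2)/6 = (v**2 + 2)/6 = (2 + v**2)/6 = 1/3 + v**2/6)
-108*(G(-4, D) - 52) - 1*24972 = -108*((1/3 + (1/6)*(-4)**2) - 52) - 1*24972 = -108*((1/3 + (1/6)*16) - 52) - 24972 = -108*((1/3 + 8/3) - 52) - 24972 = -108*(3 - 52) - 24972 = -108*(-49) - 24972 = 5292 - 24972 = -19680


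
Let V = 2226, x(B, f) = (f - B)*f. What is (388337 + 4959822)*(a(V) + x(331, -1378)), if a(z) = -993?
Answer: 12589614419431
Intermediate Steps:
x(B, f) = f*(f - B)
(388337 + 4959822)*(a(V) + x(331, -1378)) = (388337 + 4959822)*(-993 - 1378*(-1378 - 1*331)) = 5348159*(-993 - 1378*(-1378 - 331)) = 5348159*(-993 - 1378*(-1709)) = 5348159*(-993 + 2355002) = 5348159*2354009 = 12589614419431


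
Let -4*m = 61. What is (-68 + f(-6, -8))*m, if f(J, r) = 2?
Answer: 2013/2 ≈ 1006.5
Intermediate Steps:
m = -61/4 (m = -¼*61 = -61/4 ≈ -15.250)
(-68 + f(-6, -8))*m = (-68 + 2)*(-61/4) = -66*(-61/4) = 2013/2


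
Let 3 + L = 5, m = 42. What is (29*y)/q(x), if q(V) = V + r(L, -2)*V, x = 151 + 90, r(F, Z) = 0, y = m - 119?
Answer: -2233/241 ≈ -9.2656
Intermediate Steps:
L = 2 (L = -3 + 5 = 2)
y = -77 (y = 42 - 119 = -77)
x = 241
q(V) = V (q(V) = V + 0*V = V + 0 = V)
(29*y)/q(x) = (29*(-77))/241 = -2233*1/241 = -2233/241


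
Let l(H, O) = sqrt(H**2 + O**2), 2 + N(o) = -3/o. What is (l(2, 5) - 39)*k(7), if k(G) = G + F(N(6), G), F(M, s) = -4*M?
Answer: -663 + 17*sqrt(29) ≈ -571.45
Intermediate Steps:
N(o) = -2 - 3/o
k(G) = 10 + G (k(G) = G - 4*(-2 - 3/6) = G - 4*(-2 - 3*1/6) = G - 4*(-2 - 1/2) = G - 4*(-5/2) = G + 10 = 10 + G)
(l(2, 5) - 39)*k(7) = (sqrt(2**2 + 5**2) - 39)*(10 + 7) = (sqrt(4 + 25) - 39)*17 = (sqrt(29) - 39)*17 = (-39 + sqrt(29))*17 = -663 + 17*sqrt(29)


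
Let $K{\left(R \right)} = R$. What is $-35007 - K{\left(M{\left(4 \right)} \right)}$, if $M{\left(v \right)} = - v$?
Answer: $-35003$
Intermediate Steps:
$-35007 - K{\left(M{\left(4 \right)} \right)} = -35007 - \left(-1\right) 4 = -35007 - -4 = -35007 + 4 = -35003$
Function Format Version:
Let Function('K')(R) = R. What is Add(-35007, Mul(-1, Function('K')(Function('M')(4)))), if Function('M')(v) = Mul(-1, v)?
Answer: -35003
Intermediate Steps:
Add(-35007, Mul(-1, Function('K')(Function('M')(4)))) = Add(-35007, Mul(-1, Mul(-1, 4))) = Add(-35007, Mul(-1, -4)) = Add(-35007, 4) = -35003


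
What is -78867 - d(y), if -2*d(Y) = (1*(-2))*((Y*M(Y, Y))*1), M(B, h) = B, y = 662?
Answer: -517111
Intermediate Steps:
d(Y) = Y**2 (d(Y) = -1*(-2)*(Y*Y)*1/2 = -(-1)*Y**2*1 = -(-1)*Y**2 = Y**2)
-78867 - d(y) = -78867 - 1*662**2 = -78867 - 1*438244 = -78867 - 438244 = -517111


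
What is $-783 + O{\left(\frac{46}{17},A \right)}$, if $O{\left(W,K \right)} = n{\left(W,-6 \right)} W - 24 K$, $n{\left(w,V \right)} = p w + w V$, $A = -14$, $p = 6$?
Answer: $-447$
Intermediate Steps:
$n{\left(w,V \right)} = 6 w + V w$ ($n{\left(w,V \right)} = 6 w + w V = 6 w + V w$)
$O{\left(W,K \right)} = - 24 K$ ($O{\left(W,K \right)} = W \left(6 - 6\right) W - 24 K = W 0 W - 24 K = 0 W - 24 K = 0 - 24 K = - 24 K$)
$-783 + O{\left(\frac{46}{17},A \right)} = -783 - -336 = -783 + 336 = -447$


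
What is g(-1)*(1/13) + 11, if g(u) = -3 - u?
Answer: 141/13 ≈ 10.846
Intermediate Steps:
g(-1)*(1/13) + 11 = (-3 - 1*(-1))*(1/13) + 11 = (-3 + 1)*(1*(1/13)) + 11 = -2*1/13 + 11 = -2/13 + 11 = 141/13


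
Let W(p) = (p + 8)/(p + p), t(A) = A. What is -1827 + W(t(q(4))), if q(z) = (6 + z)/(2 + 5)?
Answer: -18237/10 ≈ -1823.7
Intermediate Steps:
q(z) = 6/7 + z/7 (q(z) = (6 + z)/7 = (6 + z)*(⅐) = 6/7 + z/7)
W(p) = (8 + p)/(2*p) (W(p) = (8 + p)/((2*p)) = (8 + p)*(1/(2*p)) = (8 + p)/(2*p))
-1827 + W(t(q(4))) = -1827 + (8 + (6/7 + (⅐)*4))/(2*(6/7 + (⅐)*4)) = -1827 + (8 + (6/7 + 4/7))/(2*(6/7 + 4/7)) = -1827 + (8 + 10/7)/(2*(10/7)) = -1827 + (½)*(7/10)*(66/7) = -1827 + 33/10 = -18237/10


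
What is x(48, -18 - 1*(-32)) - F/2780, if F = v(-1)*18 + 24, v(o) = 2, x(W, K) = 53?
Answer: 7364/139 ≈ 52.978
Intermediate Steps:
F = 60 (F = 2*18 + 24 = 36 + 24 = 60)
x(48, -18 - 1*(-32)) - F/2780 = 53 - 60/2780 = 53 - 1*3/139 = 53 - 3/139 = 7364/139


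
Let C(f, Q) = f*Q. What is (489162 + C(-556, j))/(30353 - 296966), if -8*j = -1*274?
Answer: -470119/266613 ≈ -1.7633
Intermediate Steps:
j = 137/4 (j = -(-1)*274/8 = -⅛*(-274) = 137/4 ≈ 34.250)
C(f, Q) = Q*f
(489162 + C(-556, j))/(30353 - 296966) = (489162 + (137/4)*(-556))/(30353 - 296966) = (489162 - 19043)/(-266613) = 470119*(-1/266613) = -470119/266613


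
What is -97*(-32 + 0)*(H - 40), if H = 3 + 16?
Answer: -65184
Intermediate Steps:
H = 19
-97*(-32 + 0)*(H - 40) = -97*(-32 + 0)*(19 - 40) = -(-3104)*(-21) = -97*672 = -65184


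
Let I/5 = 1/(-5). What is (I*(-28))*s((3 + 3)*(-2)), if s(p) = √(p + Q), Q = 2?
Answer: 28*I*√10 ≈ 88.544*I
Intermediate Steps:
I = -1 (I = 5/(-5) = 5*(-⅕) = -1)
s(p) = √(2 + p) (s(p) = √(p + 2) = √(2 + p))
(I*(-28))*s((3 + 3)*(-2)) = (-1*(-28))*√(2 + (3 + 3)*(-2)) = 28*√(2 + 6*(-2)) = 28*√(2 - 12) = 28*√(-10) = 28*(I*√10) = 28*I*√10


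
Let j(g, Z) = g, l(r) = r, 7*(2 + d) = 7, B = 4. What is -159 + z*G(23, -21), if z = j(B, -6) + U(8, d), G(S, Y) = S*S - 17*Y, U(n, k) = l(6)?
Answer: 8701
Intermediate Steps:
d = -1 (d = -2 + (⅐)*7 = -2 + 1 = -1)
U(n, k) = 6
G(S, Y) = S² - 17*Y
z = 10 (z = 4 + 6 = 10)
-159 + z*G(23, -21) = -159 + 10*(23² - 17*(-21)) = -159 + 10*(529 + 357) = -159 + 10*886 = -159 + 8860 = 8701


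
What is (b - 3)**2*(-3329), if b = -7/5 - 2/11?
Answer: -211404816/3025 ≈ -69886.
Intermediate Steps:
b = -87/55 (b = -7*1/5 - 2*1/11 = -7/5 - 2/11 = -87/55 ≈ -1.5818)
(b - 3)**2*(-3329) = (-87/55 - 3)**2*(-3329) = (-252/55)**2*(-3329) = (63504/3025)*(-3329) = -211404816/3025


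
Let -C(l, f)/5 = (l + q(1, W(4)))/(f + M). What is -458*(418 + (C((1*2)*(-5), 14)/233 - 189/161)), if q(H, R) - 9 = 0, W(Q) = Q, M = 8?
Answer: -11253764633/58949 ≈ -1.9091e+5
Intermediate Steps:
q(H, R) = 9 (q(H, R) = 9 + 0 = 9)
C(l, f) = -5*(9 + l)/(8 + f) (C(l, f) = -5*(l + 9)/(f + 8) = -5*(9 + l)/(8 + f))
-458*(418 + (C((1*2)*(-5), 14)/233 - 189/161)) = -458*(418 + ((5*(-9 - 1*2*(-5))/(8 + 14))/233 - 189/161)) = -458*(418 + ((5*(-9 - 2*(-5))/22)*(1/233) - 189*1/161)) = -458*(418 + ((5*(1/22)*(-9 - 1*(-10)))*(1/233) - 27/23)) = -458*(418 + ((5*(1/22)*(-9 + 10))*(1/233) - 27/23)) = -458*(418 + ((5*(1/22)*1)*(1/233) - 27/23)) = -458*(418 + ((5/22)*(1/233) - 27/23)) = -458*(418 + (5/5126 - 27/23)) = -458*(418 - 138287/117898) = -458*49143077/117898 = -11253764633/58949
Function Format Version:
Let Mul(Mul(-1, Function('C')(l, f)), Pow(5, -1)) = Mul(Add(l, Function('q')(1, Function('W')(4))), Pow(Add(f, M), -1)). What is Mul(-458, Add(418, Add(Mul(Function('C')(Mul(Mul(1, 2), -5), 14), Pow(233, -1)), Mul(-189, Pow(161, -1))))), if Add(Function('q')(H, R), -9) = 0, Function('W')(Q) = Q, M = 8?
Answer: Rational(-11253764633, 58949) ≈ -1.9091e+5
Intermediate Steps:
Function('q')(H, R) = 9 (Function('q')(H, R) = Add(9, 0) = 9)
Function('C')(l, f) = Mul(-5, Pow(Add(8, f), -1), Add(9, l)) (Function('C')(l, f) = Mul(-5, Mul(Add(l, 9), Pow(Add(f, 8), -1))) = Mul(-5, Mul(Add(9, l), Pow(Add(8, f), -1))) = Mul(-5, Mul(Pow(Add(8, f), -1), Add(9, l))) = Mul(-5, Pow(Add(8, f), -1), Add(9, l)))
Mul(-458, Add(418, Add(Mul(Function('C')(Mul(Mul(1, 2), -5), 14), Pow(233, -1)), Mul(-189, Pow(161, -1))))) = Mul(-458, Add(418, Add(Mul(Mul(5, Pow(Add(8, 14), -1), Add(-9, Mul(-1, Mul(Mul(1, 2), -5)))), Pow(233, -1)), Mul(-189, Pow(161, -1))))) = Mul(-458, Add(418, Add(Mul(Mul(5, Pow(22, -1), Add(-9, Mul(-1, Mul(2, -5)))), Rational(1, 233)), Mul(-189, Rational(1, 161))))) = Mul(-458, Add(418, Add(Mul(Mul(5, Rational(1, 22), Add(-9, Mul(-1, -10))), Rational(1, 233)), Rational(-27, 23)))) = Mul(-458, Add(418, Add(Mul(Mul(5, Rational(1, 22), Add(-9, 10)), Rational(1, 233)), Rational(-27, 23)))) = Mul(-458, Add(418, Add(Mul(Mul(5, Rational(1, 22), 1), Rational(1, 233)), Rational(-27, 23)))) = Mul(-458, Add(418, Add(Mul(Rational(5, 22), Rational(1, 233)), Rational(-27, 23)))) = Mul(-458, Add(418, Add(Rational(5, 5126), Rational(-27, 23)))) = Mul(-458, Add(418, Rational(-138287, 117898))) = Mul(-458, Rational(49143077, 117898)) = Rational(-11253764633, 58949)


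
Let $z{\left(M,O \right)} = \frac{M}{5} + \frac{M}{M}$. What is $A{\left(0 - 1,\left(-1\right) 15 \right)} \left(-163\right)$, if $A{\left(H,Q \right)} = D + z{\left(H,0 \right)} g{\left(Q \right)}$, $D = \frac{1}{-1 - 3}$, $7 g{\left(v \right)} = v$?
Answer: $\frac{8965}{28} \approx 320.18$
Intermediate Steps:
$g{\left(v \right)} = \frac{v}{7}$
$D = - \frac{1}{4}$ ($D = \frac{1}{-4} = - \frac{1}{4} \approx -0.25$)
$z{\left(M,O \right)} = 1 + \frac{M}{5}$ ($z{\left(M,O \right)} = M \frac{1}{5} + 1 = \frac{M}{5} + 1 = 1 + \frac{M}{5}$)
$A{\left(H,Q \right)} = - \frac{1}{4} + \frac{Q \left(1 + \frac{H}{5}\right)}{7}$ ($A{\left(H,Q \right)} = - \frac{1}{4} + \left(1 + \frac{H}{5}\right) \frac{Q}{7} = - \frac{1}{4} + \frac{Q \left(1 + \frac{H}{5}\right)}{7}$)
$A{\left(0 - 1,\left(-1\right) 15 \right)} \left(-163\right) = \left(- \frac{1}{4} + \frac{\left(-1\right) 15 \left(5 + \left(0 - 1\right)\right)}{35}\right) \left(-163\right) = \left(- \frac{1}{4} + \frac{1}{35} \left(-15\right) \left(5 - 1\right)\right) \left(-163\right) = \left(- \frac{1}{4} + \frac{1}{35} \left(-15\right) 4\right) \left(-163\right) = \left(- \frac{1}{4} - \frac{12}{7}\right) \left(-163\right) = \left(- \frac{55}{28}\right) \left(-163\right) = \frac{8965}{28}$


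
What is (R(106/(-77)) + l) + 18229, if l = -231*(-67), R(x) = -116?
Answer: 33590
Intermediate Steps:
l = 15477
(R(106/(-77)) + l) + 18229 = (-116 + 15477) + 18229 = 15361 + 18229 = 33590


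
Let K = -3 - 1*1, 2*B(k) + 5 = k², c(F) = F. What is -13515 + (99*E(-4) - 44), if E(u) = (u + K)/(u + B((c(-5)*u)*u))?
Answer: -28867639/2129 ≈ -13559.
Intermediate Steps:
B(k) = -5/2 + k²/2
K = -4 (K = -3 - 1 = -4)
E(u) = (-4 + u)/(-5/2 + u + 25*u⁴/2) (E(u) = (u - 4)/(u + (-5/2 + ((-5*u)*u)²/2)) = (-4 + u)/(u + (-5/2 + (-5*u²)²/2)) = (-4 + u)/(u + (-5/2 + (25*u⁴)/2)) = (-4 + u)/(u + (-5/2 + 25*u⁴/2)) = (-4 + u)/(-5/2 + u + 25*u⁴/2))
-13515 + (99*E(-4) - 44) = -13515 + (99*(2*(-4 - 4)/(-5 + 2*(-4) + 25*(-4)⁴)) - 44) = -13515 + (99*(2*(-8)/(-5 - 8 + 25*256)) - 44) = -13515 + (99*(2*(-8)/(-5 - 8 + 6400)) - 44) = -13515 + (99*(2*(-8)/6387) - 44) = -13515 + (99*(2*(1/6387)*(-8)) - 44) = -13515 + (99*(-16/6387) - 44) = -13515 + (-528/2129 - 44) = -13515 - 94204/2129 = -28867639/2129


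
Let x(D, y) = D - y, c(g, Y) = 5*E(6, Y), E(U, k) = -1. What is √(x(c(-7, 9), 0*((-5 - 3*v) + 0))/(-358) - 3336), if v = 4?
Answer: I*√427553314/358 ≈ 57.758*I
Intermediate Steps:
c(g, Y) = -5 (c(g, Y) = 5*(-1) = -5)
√(x(c(-7, 9), 0*((-5 - 3*v) + 0))/(-358) - 3336) = √((-5 - 0*((-5 - 3*4) + 0))/(-358) - 3336) = √((-5 - 0*((-5 - 12) + 0))*(-1/358) - 3336) = √((-5 - 0*(-17 + 0))*(-1/358) - 3336) = √((-5 - 0*(-17))*(-1/358) - 3336) = √((-5 - 1*0)*(-1/358) - 3336) = √((-5 + 0)*(-1/358) - 3336) = √(-5*(-1/358) - 3336) = √(5/358 - 3336) = √(-1194283/358) = I*√427553314/358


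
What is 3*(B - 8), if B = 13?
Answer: 15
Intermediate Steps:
3*(B - 8) = 3*(13 - 8) = 3*5 = 15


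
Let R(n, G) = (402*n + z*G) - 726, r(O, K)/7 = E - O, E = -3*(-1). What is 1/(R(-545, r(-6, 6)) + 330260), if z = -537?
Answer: 1/76613 ≈ 1.3053e-5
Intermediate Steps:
E = 3
r(O, K) = 21 - 7*O (r(O, K) = 7*(3 - O) = 21 - 7*O)
R(n, G) = -726 - 537*G + 402*n (R(n, G) = (402*n - 537*G) - 726 = (-537*G + 402*n) - 726 = -726 - 537*G + 402*n)
1/(R(-545, r(-6, 6)) + 330260) = 1/((-726 - 537*(21 - 7*(-6)) + 402*(-545)) + 330260) = 1/((-726 - 537*(21 + 42) - 219090) + 330260) = 1/((-726 - 537*63 - 219090) + 330260) = 1/((-726 - 33831 - 219090) + 330260) = 1/(-253647 + 330260) = 1/76613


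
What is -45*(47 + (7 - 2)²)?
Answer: -3240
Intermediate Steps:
-45*(47 + (7 - 2)²) = -45*(47 + 5²) = -45*(47 + 25) = -45*72 = -3240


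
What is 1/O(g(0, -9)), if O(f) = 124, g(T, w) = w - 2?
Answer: 1/124 ≈ 0.0080645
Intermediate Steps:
g(T, w) = -2 + w
1/O(g(0, -9)) = 1/124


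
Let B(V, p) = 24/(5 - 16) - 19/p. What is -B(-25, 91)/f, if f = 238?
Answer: 2393/238238 ≈ 0.010045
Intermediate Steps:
B(V, p) = -24/11 - 19/p (B(V, p) = 24/(-11) - 19/p = 24*(-1/11) - 19/p = -24/11 - 19/p)
-B(-25, 91)/f = -(-24/11 - 19/91)/238 = -(-2393)/(1001*238) = -1*(-2393/238238) = 2393/238238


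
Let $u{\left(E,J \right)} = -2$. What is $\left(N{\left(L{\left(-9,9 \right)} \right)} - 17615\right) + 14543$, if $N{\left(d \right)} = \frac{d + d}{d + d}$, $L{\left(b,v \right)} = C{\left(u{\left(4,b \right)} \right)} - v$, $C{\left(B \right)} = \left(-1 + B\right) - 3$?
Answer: $-3071$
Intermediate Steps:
$C{\left(B \right)} = -4 + B$
$L{\left(b,v \right)} = -6 - v$ ($L{\left(b,v \right)} = \left(-4 - 2\right) - v = -6 - v$)
$N{\left(d \right)} = 1$ ($N{\left(d \right)} = \frac{2 d}{2 d} = 2 d \frac{1}{2 d} = 1$)
$\left(N{\left(L{\left(-9,9 \right)} \right)} - 17615\right) + 14543 = \left(1 - 17615\right) + 14543 = -17614 + 14543 = -3071$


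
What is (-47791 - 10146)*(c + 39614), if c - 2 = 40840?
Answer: -4661379272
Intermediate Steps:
c = 40842 (c = 2 + 40840 = 40842)
(-47791 - 10146)*(c + 39614) = (-47791 - 10146)*(40842 + 39614) = -57937*80456 = -4661379272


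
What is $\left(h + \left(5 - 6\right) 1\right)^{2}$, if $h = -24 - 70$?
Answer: $9025$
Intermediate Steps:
$h = -94$
$\left(h + \left(5 - 6\right) 1\right)^{2} = \left(-94 + \left(5 - 6\right) 1\right)^{2} = \left(-94 - 1\right)^{2} = \left(-95\right)^{2} = 9025$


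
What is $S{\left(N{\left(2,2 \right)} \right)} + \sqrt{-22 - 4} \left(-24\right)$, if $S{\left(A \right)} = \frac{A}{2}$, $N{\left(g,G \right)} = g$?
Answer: $1 - 24 i \sqrt{26} \approx 1.0 - 122.38 i$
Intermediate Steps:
$S{\left(A \right)} = \frac{A}{2}$ ($S{\left(A \right)} = A \frac{1}{2} = \frac{A}{2}$)
$S{\left(N{\left(2,2 \right)} \right)} + \sqrt{-22 - 4} \left(-24\right) = \frac{1}{2} \cdot 2 + \sqrt{-22 - 4} \left(-24\right) = 1 + \sqrt{-26} \left(-24\right) = 1 + i \sqrt{26} \left(-24\right) = 1 - 24 i \sqrt{26}$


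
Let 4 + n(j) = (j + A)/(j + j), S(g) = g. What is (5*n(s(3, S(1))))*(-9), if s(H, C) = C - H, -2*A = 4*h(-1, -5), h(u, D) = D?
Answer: 270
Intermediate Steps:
A = 10 (A = -2*(-5) = -½*(-20) = 10)
n(j) = -4 + (10 + j)/(2*j) (n(j) = -4 + (j + 10)/(j + j) = -4 + (10 + j)/((2*j)) = -4 + (10 + j)*(1/(2*j)) = -4 + (10 + j)/(2*j))
(5*n(s(3, S(1))))*(-9) = (5*(-7/2 + 5/(1 - 1*3)))*(-9) = (5*(-7/2 + 5/(1 - 3)))*(-9) = (5*(-7/2 + 5/(-2)))*(-9) = (5*(-7/2 + 5*(-½)))*(-9) = (5*(-7/2 - 5/2))*(-9) = (5*(-6))*(-9) = -30*(-9) = 270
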